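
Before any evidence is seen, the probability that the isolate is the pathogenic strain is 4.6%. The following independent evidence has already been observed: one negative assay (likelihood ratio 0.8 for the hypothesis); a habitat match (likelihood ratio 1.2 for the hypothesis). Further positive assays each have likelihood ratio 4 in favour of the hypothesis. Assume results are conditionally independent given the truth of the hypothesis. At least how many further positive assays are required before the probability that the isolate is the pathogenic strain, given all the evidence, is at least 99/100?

Prior odds = 0.046/0.954 = 23/477.
Combined Bayes factor of the evidence already in hand = 0.8 × 1.2 = 0.96.
Odds after that evidence = (23/477) × 0.96 = 184/3975.
Target odds = 0.99/0.01 = 99.
Need 4ⁿ ≥ 99 ÷ (184/3975) = 393525/184.
4⁵ = 1024 falls short of 393525/184 but 4⁶ = 4096 reaches it, so n = 6.

6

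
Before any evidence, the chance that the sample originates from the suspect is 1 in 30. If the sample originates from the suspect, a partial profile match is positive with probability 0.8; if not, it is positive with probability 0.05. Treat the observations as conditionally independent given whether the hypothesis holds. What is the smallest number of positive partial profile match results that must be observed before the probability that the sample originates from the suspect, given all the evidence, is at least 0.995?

4

Prior odds: (1/30) ÷ (29/30) = 1/29.
Likelihood ratio of a positive = 0.8/0.05 = 16.
Target odds: 0.995 ÷ 0.005 = 199.
Require 16ⁿ ≥ 199 ÷ (1/29) = 5771.
16³ = 4096 falls short of 5771 but 16⁴ = 65536 reaches it, so n = 4.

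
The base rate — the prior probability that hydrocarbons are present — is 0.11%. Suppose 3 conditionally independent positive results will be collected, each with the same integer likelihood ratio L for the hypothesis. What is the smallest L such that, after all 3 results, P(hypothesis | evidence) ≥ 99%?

Prior odds = 0.0011/0.9989 = 11/9989.
Target odds = 0.99/0.01 = 99.
Need L³ ≥ 99 ÷ (11/9989) = 89901.
44³ = 85184 < 89901 ≤ 91125 = 45³, so L = 45.

45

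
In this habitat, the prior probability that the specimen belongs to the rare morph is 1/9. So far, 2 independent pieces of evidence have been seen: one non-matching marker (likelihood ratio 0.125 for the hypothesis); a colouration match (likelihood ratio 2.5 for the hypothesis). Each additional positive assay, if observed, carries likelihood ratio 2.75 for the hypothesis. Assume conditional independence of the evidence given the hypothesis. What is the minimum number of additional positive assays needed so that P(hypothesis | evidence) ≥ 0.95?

Prior odds = (1/9)/(8/9) = 0.125.
Combined Bayes factor of the evidence already in hand = 0.125 × 2.5 = 0.3125.
Odds after that evidence = 0.125 × 0.3125 = 0.0390625.
Target odds = 0.95/0.05 = 19.
Need 2.75ⁿ ≥ 19 ÷ 0.0390625 = 486.4.
2.75⁶ = 1771561/4096 falls short of 486.4 but 2.75⁷ = 19487171/16384 reaches it, so n = 7.

7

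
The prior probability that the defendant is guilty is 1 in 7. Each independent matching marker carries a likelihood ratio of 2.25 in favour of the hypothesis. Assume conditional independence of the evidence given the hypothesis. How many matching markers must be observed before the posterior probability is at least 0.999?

11

Prior odds: (1/7) ÷ (6/7) = 1/6.
Likelihood ratio per matching marker = 2.25.
Target posterior odds = 0.999/0.001 = 999.
Need (1/6) × 2.25ⁿ ≥ 999, i.e. 2.25ⁿ ≥ 5994.
2.25¹⁰ ≈3325.26 falls short of 5994 but 2.25¹¹ ≈7481.83 reaches it, so n = 11.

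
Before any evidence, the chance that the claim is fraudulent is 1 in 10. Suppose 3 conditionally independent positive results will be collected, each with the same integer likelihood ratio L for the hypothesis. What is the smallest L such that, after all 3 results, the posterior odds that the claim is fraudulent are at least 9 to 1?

Prior odds = 0.1/0.9 = 1/9.
Target odds = 9.
Need L³ ≥ 9 ÷ (1/9) = 81.
4³ = 64 < 81 ≤ 125 = 5³, so L = 5.

5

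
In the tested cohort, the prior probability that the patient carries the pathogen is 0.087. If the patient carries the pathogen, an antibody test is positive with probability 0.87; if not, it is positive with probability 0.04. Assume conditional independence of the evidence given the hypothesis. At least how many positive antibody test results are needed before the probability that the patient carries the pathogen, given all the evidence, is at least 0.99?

Prior odds: 0.087 ÷ 0.913 = 87/913.
Likelihood ratio of a positive = 0.87/0.04 = 21.75.
Target odds: 0.99 ÷ 0.01 = 99.
Require 21.75ⁿ ≥ 99 ÷ (87/913) = 30129/29.
21.75² = 473.0625 falls short of 30129/29 but 21.75³ = 658503/64 reaches it, so n = 3.

3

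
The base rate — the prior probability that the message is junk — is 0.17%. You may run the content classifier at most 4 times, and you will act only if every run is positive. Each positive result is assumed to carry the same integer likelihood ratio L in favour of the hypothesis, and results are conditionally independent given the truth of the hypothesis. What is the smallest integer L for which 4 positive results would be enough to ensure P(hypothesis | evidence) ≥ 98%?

Prior odds = 0.0017/0.9983 = 17/9983.
Target odds = 0.98/0.02 = 49.
Need L⁴ ≥ 49 ÷ (17/9983) = 489167/17.
13⁴ = 28561 < 489167/17 ≤ 38416 = 14⁴, so L = 14.

14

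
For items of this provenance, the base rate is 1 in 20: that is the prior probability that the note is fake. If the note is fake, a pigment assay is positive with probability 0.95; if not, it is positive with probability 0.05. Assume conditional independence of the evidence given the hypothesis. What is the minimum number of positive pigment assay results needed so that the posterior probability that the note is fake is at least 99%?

3

Prior odds: 0.05 ÷ 0.95 = 1/19.
Likelihood ratio of a positive = 0.95/0.05 = 19.
Target posterior odds = 0.99/0.01 = 99.
Need (1/19) × 19ⁿ ≥ 99, i.e. 19ⁿ ≥ 1881.
19² = 361 falls short of 1881 but 19³ = 6859 reaches it, so n = 3.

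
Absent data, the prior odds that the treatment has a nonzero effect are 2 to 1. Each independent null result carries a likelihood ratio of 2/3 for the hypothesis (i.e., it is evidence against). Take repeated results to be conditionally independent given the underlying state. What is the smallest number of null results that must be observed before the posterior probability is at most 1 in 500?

18

Prior odds = 2.
Likelihood ratio per null result = 2/3.
Target posterior odds = 0.002/0.998 = 1/499.
Require (2/3)ⁿ ≤ 1/499 ÷ 2 = 1/998.
(2/3)¹⁷ = 131072/129140163 is still above 1/998 but (2/3)¹⁸ = 262144/387420489 is at or below it, so n = 18.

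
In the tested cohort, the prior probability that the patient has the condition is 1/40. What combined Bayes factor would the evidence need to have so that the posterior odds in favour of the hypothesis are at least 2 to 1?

Prior odds = 0.025/0.975 = 1/39.
Target odds = 2.
Required Bayes factor = 2 ÷ (1/39) = 78.

78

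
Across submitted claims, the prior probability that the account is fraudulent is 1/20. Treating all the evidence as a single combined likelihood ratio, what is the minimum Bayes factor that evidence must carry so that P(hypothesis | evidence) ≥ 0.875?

Prior odds = 0.05/0.95 = 1/19.
Target odds = 0.875/0.125 = 7.
Required Bayes factor = 7 ÷ (1/19) = 133.

133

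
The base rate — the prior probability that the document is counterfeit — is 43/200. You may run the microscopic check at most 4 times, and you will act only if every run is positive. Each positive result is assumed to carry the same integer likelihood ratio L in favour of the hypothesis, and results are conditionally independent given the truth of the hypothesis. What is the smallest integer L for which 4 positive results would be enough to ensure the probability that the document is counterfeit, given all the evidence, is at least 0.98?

4

Prior odds = 0.215/0.785 = 43/157.
Target odds = 0.98/0.02 = 49.
Need L⁴ ≥ 49 ÷ (43/157) = 7693/43.
3⁴ = 81 < 7693/43 ≤ 256 = 4⁴, so L = 4.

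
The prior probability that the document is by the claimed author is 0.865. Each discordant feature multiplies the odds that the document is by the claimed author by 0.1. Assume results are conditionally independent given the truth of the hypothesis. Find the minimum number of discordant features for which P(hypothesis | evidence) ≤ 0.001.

Prior odds = 0.865/0.135 = 173/27.
Likelihood ratio per discordant feature = 0.1.
Target posterior odds = 0.001/0.999 = 1/999.
Need (173/27) × 0.1ⁿ ≤ 1/999, i.e. 0.1ⁿ ≤ 1/6401.
0.1³ = 0.001 is still above 1/6401 but 0.1⁴ = 0.0001 is at or below it, so n = 4.

4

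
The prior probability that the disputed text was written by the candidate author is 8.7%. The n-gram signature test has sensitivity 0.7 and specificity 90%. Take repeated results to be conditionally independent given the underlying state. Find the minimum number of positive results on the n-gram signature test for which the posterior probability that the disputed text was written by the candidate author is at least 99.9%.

Prior odds: 0.087 ÷ 0.913 = 87/913.
False-positive rate = 1 − 0.9 = 0.1; likelihood ratio of a positive = 0.7/0.1 = 7.
Target posterior odds = 0.999/0.001 = 999.
Need (87/913) × 7ⁿ ≥ 999, i.e. 7ⁿ ≥ 304029/29.
7⁴ = 2401 falls short of 304029/29 but 7⁵ = 16807 reaches it, so n = 5.

5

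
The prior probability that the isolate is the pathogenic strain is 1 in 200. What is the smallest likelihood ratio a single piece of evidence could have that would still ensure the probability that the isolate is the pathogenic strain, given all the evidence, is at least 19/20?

3781

Prior odds = 0.005/0.995 = 1/199.
Target odds = 0.95/0.05 = 19.
Required Bayes factor = 19 ÷ (1/199) = 3781.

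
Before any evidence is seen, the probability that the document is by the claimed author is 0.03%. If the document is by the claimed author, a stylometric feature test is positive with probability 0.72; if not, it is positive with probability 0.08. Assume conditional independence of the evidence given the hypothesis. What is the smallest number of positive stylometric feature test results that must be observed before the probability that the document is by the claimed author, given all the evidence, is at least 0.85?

Prior odds: 0.0003 ÷ 0.9997 = 3/9997.
Likelihood ratio of a positive = 0.72/0.08 = 9.
Target odds: 0.85 ÷ 0.15 = 17/3.
Require 9ⁿ ≥ 17/3 ÷ (3/9997) = 169949/9.
9⁴ = 6561 falls short of 169949/9 but 9⁵ = 59049 reaches it, so n = 5.

5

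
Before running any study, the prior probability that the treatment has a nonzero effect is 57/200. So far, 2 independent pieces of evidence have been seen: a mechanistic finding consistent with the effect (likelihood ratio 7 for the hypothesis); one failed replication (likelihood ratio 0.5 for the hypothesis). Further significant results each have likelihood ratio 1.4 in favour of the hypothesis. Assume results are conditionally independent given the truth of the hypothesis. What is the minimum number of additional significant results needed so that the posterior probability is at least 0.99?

Prior odds = 0.285/0.715 = 57/143.
Combined Bayes factor of the evidence already in hand = 7 × 0.5 = 3.5.
Odds after that evidence = (57/143) × 3.5 = 399/286.
Target odds = 0.99/0.01 = 99.
Need 1.4ⁿ ≥ 99 ÷ (399/286) = 9438/133.
1.4¹² ≈56.6939 falls short of 9438/133 but 1.4¹³ ≈79.3715 reaches it, so n = 13.

13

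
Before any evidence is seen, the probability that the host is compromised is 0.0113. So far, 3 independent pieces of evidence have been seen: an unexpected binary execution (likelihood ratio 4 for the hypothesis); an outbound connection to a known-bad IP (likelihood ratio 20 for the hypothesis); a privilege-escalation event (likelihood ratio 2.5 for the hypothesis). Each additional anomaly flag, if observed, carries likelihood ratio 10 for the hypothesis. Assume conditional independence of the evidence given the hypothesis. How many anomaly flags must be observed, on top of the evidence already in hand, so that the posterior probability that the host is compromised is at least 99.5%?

Prior odds = 0.0113/0.9887 = 113/9887.
Combined Bayes factor of the evidence already in hand = 4 × 20 × 2.5 = 200.
Odds after that evidence = (113/9887) × 200 = 22600/9887.
Target odds = 0.995/0.005 = 199.
Need 10ⁿ ≥ 199 ÷ (22600/9887) = 1967513/22600.
10¹ = 10 falls short of 1967513/22600 but 10² = 100 reaches it, so n = 2.

2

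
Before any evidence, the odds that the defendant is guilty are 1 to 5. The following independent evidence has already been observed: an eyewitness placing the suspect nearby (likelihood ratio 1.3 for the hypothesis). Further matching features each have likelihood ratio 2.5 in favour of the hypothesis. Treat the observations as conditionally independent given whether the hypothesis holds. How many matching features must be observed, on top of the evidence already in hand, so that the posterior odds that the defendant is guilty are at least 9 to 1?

4

Prior odds = 0.2.
Bayes factor of the evidence already in hand = 1.3.
Odds after that evidence = 0.2 × 1.3 = 0.26.
Target odds = 9.
Need 2.5ⁿ ≥ 9 ÷ 0.26 = 450/13.
2.5³ = 15.625 falls short of 450/13 but 2.5⁴ = 39.0625 reaches it, so n = 4.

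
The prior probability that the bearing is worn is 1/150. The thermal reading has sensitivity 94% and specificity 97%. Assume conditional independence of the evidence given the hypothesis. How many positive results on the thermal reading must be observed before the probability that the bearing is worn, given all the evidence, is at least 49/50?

Prior odds = (1/150)/(149/150) = 1/149.
False-positive rate = 1 − 0.97 = 0.03; likelihood ratio of a positive = 0.94/0.03 = 94/3.
Target odds: 0.98 ÷ 0.02 = 49.
Require (94/3)ⁿ ≥ 49 ÷ (1/149) = 7301.
(94/3)² = 8836/9 falls short of 7301 but (94/3)³ = 830584/27 reaches it, so n = 3.

3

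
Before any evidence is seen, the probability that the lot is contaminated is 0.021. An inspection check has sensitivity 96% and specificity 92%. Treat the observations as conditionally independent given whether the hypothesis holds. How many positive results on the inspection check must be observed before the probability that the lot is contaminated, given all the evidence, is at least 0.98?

4

Prior odds: 0.021 ÷ 0.979 = 21/979.
False-positive rate = 1 − 0.92 = 0.08; likelihood ratio of a positive = 0.96/0.08 = 12.
Target posterior odds = 0.98/0.02 = 49.
Require 12ⁿ ≥ 49 ÷ (21/979) = 6853/3.
12³ = 1728 falls short of 6853/3 but 12⁴ = 20736 reaches it, so n = 4.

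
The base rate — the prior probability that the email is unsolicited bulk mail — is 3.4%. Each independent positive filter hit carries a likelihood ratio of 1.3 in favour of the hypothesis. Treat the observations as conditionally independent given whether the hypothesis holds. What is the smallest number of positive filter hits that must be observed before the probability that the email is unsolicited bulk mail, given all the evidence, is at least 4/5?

Prior odds: 0.034 ÷ 0.966 = 17/483.
Likelihood ratio per positive filter hit = 1.3.
Target posterior odds = 0.8/0.2 = 4.
Require 1.3ⁿ ≥ 4 ÷ (17/483) = 1932/17.
1.3¹⁸ ≈112.455 falls short of 1932/17 but 1.3¹⁹ ≈146.192 reaches it, so n = 19.

19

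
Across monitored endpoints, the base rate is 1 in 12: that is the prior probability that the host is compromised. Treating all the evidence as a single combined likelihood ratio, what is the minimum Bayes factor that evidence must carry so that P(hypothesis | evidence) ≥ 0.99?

1089

Prior odds = (1/12)/(11/12) = 1/11.
Target odds = 0.99/0.01 = 99.
Required Bayes factor = 99 ÷ (1/11) = 1089.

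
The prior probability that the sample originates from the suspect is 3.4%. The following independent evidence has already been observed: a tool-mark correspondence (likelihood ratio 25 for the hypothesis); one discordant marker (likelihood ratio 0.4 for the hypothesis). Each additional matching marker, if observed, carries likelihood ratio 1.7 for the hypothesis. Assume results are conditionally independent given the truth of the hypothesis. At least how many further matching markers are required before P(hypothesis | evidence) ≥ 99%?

Prior odds = 0.034/0.966 = 17/483.
Combined Bayes factor of the evidence already in hand = 25 × 0.4 = 10.
Odds after that evidence = (17/483) × 10 = 170/483.
Target odds = 0.99/0.01 = 99.
Need 1.7ⁿ ≥ 99 ÷ (170/483) = 47817/170.
1.7¹⁰ ≈201.599 falls short of 47817/170 but 1.7¹¹ ≈342.719 reaches it, so n = 11.

11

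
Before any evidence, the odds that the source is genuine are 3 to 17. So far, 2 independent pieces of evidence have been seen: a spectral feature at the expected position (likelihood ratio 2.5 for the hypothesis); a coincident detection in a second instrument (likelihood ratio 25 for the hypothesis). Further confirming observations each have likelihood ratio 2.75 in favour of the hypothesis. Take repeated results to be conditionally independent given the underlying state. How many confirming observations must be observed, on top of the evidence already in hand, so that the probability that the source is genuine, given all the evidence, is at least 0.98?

Prior odds = 3/17.
Combined Bayes factor of the evidence already in hand = 2.5 × 25 = 62.5.
Odds after that evidence = (3/17) × 62.5 = 375/34.
Target odds = 0.98/0.02 = 49.
Need 2.75ⁿ ≥ 49 ÷ (375/34) = 1666/375.
2.75¹ = 2.75 falls short of 1666/375 but 2.75² = 7.5625 reaches it, so n = 2.

2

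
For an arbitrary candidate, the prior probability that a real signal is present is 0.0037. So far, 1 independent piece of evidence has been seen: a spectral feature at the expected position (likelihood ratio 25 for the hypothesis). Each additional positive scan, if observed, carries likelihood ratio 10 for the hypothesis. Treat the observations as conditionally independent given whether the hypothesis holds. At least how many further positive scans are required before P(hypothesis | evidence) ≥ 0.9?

2

Prior odds = 0.0037/0.9963 = 37/9963.
Bayes factor of the evidence already in hand = 25.
Odds after that evidence = (37/9963) × 25 = 925/9963.
Target odds = 0.9/0.1 = 9.
Need 10ⁿ ≥ 9 ÷ (925/9963) = 89667/925.
10¹ = 10 falls short of 89667/925 but 10² = 100 reaches it, so n = 2.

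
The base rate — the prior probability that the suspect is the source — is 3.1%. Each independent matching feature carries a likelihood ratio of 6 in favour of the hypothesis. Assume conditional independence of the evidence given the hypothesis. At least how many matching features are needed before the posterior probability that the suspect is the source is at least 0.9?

Prior odds = 0.031/0.969 = 31/969.
Likelihood ratio per matching feature = 6.
Target odds: 0.9 ÷ 0.1 = 9.
Need (31/969) × 6ⁿ ≥ 9, i.e. 6ⁿ ≥ 8721/31.
6³ = 216 falls short of 8721/31 but 6⁴ = 1296 reaches it, so n = 4.

4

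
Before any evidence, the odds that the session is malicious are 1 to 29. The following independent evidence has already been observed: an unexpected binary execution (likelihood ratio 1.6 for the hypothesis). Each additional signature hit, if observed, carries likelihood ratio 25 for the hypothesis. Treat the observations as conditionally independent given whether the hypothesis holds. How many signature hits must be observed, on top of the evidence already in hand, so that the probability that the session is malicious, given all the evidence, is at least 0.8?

Prior odds = 1/29.
Bayes factor of the evidence already in hand = 1.6.
Odds after that evidence = (1/29) × 1.6 = 8/145.
Target odds = 0.8/0.2 = 4.
Need 25ⁿ ≥ 4 ÷ (8/145) = 72.5.
25¹ = 25 falls short of 72.5 but 25² = 625 reaches it, so n = 2.

2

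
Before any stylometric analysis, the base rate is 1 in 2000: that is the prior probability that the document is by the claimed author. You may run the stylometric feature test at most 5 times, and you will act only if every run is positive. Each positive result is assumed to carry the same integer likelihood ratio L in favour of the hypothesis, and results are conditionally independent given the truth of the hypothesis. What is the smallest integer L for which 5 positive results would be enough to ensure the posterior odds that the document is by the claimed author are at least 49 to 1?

Prior odds = 0.0005/0.9995 = 1/1999.
Target odds = 49.
Need L⁵ ≥ 49 ÷ (1/1999) = 97951.
9⁵ = 59049 < 97951 ≤ 100000 = 10⁵, so L = 10.

10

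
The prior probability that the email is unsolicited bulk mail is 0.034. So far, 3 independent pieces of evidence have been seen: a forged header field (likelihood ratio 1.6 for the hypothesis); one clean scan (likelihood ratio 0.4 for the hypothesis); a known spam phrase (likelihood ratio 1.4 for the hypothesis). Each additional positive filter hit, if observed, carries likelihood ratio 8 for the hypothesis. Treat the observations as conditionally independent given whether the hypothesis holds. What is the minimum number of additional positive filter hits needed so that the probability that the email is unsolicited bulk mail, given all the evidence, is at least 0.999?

5

Prior odds = 0.034/0.966 = 17/483.
Combined Bayes factor of the evidence already in hand = 1.6 × 0.4 × 1.4 = 0.896.
Odds after that evidence = (17/483) × 0.896 = 272/8625.
Target odds = 0.999/0.001 = 999.
Need 8ⁿ ≥ 999 ÷ (272/8625) = 8616375/272.
8⁴ = 4096 falls short of 8616375/272 but 8⁵ = 32768 reaches it, so n = 5.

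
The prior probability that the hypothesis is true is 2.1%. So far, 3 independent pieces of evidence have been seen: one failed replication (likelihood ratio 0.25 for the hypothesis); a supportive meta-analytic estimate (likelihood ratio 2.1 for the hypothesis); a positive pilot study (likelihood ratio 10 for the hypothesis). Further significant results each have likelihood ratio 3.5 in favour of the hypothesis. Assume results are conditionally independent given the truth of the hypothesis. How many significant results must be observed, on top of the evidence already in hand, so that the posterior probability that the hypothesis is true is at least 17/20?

Prior odds = 0.021/0.979 = 21/979.
Combined Bayes factor of the evidence already in hand = 0.25 × 2.1 × 10 = 5.25.
Odds after that evidence = (21/979) × 5.25 = 441/3916.
Target odds = 0.85/0.15 = 17/3.
Need 3.5ⁿ ≥ 17/3 ÷ (441/3916) = 66572/1323.
3.5³ = 42.875 falls short of 66572/1323 but 3.5⁴ = 150.0625 reaches it, so n = 4.

4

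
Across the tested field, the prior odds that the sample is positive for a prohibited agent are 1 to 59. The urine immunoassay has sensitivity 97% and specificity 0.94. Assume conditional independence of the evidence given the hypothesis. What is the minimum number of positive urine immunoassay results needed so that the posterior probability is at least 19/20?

3

Prior odds = 1/59.
False-positive rate = 1 − 0.94 = 0.06; likelihood ratio of a positive = 0.97/0.06 = 97/6.
Target posterior odds = 0.95/0.05 = 19.
Need (1/59) × (97/6)ⁿ ≥ 19, i.e. (97/6)ⁿ ≥ 1121.
(97/6)² = 9409/36 falls short of 1121 but (97/6)³ = 912673/216 reaches it, so n = 3.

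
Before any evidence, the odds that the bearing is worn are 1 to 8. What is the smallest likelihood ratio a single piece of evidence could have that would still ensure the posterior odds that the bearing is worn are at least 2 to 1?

16

Prior odds = 0.125.
Target odds = 2.
Required Bayes factor = 2 ÷ 0.125 = 16.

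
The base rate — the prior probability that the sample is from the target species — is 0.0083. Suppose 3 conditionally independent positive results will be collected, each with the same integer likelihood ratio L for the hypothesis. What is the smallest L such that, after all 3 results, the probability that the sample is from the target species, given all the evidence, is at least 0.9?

Prior odds = 0.0083/0.9917 = 83/9917.
Target odds = 0.9/0.1 = 9.
Need L³ ≥ 9 ÷ (83/9917) = 89253/83.
10³ = 1000 < 89253/83 ≤ 1331 = 11³, so L = 11.

11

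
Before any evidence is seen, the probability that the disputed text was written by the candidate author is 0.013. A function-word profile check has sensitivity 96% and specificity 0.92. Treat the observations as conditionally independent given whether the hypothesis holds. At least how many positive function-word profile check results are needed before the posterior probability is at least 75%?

3

Prior odds = 0.013/0.987 = 13/987.
False-positive rate = 1 − 0.92 = 0.08; likelihood ratio of a positive = 0.96/0.08 = 12.
Target posterior odds = 0.75/0.25 = 3.
Need (13/987) × 12ⁿ ≥ 3, i.e. 12ⁿ ≥ 2961/13.
12² = 144 falls short of 2961/13 but 12³ = 1728 reaches it, so n = 3.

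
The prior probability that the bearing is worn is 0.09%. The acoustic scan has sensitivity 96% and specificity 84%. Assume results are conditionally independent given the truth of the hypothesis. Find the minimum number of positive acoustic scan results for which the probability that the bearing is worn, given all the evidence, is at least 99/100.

Prior odds: 0.0009 ÷ 0.9991 = 9/9991.
False-positive rate = 1 − 0.84 = 0.16; likelihood ratio of a positive = 0.96/0.16 = 6.
Target posterior odds = 0.99/0.01 = 99.
Require 6ⁿ ≥ 99 ÷ (9/9991) = 109901.
6⁶ = 46656 falls short of 109901 but 6⁷ = 279936 reaches it, so n = 7.

7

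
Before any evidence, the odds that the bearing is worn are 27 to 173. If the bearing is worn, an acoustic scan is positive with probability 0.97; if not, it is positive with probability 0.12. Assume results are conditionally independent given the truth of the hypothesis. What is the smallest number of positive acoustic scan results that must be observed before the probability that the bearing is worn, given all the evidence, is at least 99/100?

4

Prior odds = 27/173.
Likelihood ratio of a positive = 0.97/0.12 = 97/12.
Target posterior odds = 0.99/0.01 = 99.
Require (97/12)ⁿ ≥ 99 ÷ (27/173) = 1903/3.
(97/12)³ = 912673/1728 falls short of 1903/3 but (97/12)⁴ = 88529281/20736 reaches it, so n = 4.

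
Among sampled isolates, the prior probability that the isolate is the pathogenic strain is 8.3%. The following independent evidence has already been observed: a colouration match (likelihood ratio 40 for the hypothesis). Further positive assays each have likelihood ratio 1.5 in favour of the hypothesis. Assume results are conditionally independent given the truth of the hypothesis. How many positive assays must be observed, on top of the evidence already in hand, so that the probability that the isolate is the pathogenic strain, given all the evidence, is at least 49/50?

7

Prior odds = 0.083/0.917 = 83/917.
Bayes factor of the evidence already in hand = 40.
Odds after that evidence = (83/917) × 40 = 3320/917.
Target odds = 0.98/0.02 = 49.
Need 1.5ⁿ ≥ 49 ÷ (3320/917) = 44933/3320.
1.5⁶ = 11.390625 falls short of 44933/3320 but 1.5⁷ = 17.0859375 reaches it, so n = 7.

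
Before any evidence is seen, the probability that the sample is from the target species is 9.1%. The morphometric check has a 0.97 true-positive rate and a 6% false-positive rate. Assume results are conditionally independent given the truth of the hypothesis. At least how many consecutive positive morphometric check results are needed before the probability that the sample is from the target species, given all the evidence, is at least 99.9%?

Prior odds: 0.091 ÷ 0.909 = 91/909.
Likelihood ratio of a positive result = 0.97/0.06 = 97/6.
Target posterior odds = 0.999/0.001 = 999.
Need (91/909) × (97/6)ⁿ ≥ 999, i.e. (97/6)ⁿ ≥ 908091/91.
(97/6)³ = 912673/216 falls short of 908091/91 but (97/6)⁴ = 88529281/1296 reaches it, so n = 4.

4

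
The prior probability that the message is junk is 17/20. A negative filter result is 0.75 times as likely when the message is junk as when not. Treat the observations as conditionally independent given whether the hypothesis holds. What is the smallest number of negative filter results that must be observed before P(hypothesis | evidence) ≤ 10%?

14

Prior odds: 0.85 ÷ 0.15 = 17/3.
Likelihood ratio per negative filter result = 0.75.
Target odds: 0.1 ÷ 0.9 = 1/9.
Need (17/3) × 0.75ⁿ ≤ 1/9, i.e. 0.75ⁿ ≤ 1/51.
0.75¹³ = 1594323/67108864 is still above 1/51 but 0.75¹⁴ = 4782969/268435456 is at or below it, so n = 14.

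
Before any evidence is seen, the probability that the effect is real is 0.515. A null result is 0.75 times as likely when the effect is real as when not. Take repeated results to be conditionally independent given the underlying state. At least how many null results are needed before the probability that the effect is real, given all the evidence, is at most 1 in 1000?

25

Prior odds: 0.515 ÷ 0.485 = 103/97.
Likelihood ratio per null result = 0.75.
Target odds: 0.001 ÷ 0.999 = 1/999.
Require 0.75ⁿ ≤ 1/999 ÷ (103/97) = 97/102897.
0.75²⁴ ≈0.00100339 is still above 97/102897 but 0.75²⁵ ≈0.000752543 is at or below it, so n = 25.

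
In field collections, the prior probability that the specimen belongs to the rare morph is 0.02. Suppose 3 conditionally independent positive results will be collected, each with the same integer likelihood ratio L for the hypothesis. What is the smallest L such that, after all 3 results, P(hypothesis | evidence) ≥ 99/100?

17

Prior odds = 0.02/0.98 = 1/49.
Target odds = 0.99/0.01 = 99.
Need L³ ≥ 99 ÷ (1/49) = 4851.
16³ = 4096 < 4851 ≤ 4913 = 17³, so L = 17.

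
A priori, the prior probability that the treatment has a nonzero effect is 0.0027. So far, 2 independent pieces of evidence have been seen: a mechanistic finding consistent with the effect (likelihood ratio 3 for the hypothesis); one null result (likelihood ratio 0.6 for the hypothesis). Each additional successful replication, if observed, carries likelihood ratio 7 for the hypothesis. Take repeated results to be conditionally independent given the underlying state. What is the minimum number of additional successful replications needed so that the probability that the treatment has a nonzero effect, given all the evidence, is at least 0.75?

Prior odds = 0.0027/0.9973 = 27/9973.
Combined Bayes factor of the evidence already in hand = 3 × 0.6 = 1.8.
Odds after that evidence = (27/9973) × 1.8 = 243/49865.
Target odds = 0.75/0.25 = 3.
Need 7ⁿ ≥ 3 ÷ (243/49865) = 49865/81.
7³ = 343 falls short of 49865/81 but 7⁴ = 2401 reaches it, so n = 4.

4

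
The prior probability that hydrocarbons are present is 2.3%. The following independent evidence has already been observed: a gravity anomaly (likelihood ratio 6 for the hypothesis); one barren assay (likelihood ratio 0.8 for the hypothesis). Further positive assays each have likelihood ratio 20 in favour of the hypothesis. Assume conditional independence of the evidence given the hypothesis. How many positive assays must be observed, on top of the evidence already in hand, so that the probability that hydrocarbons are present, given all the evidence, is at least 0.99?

Prior odds = 0.023/0.977 = 23/977.
Combined Bayes factor of the evidence already in hand = 6 × 0.8 = 4.8.
Odds after that evidence = (23/977) × 4.8 = 552/4885.
Target odds = 0.99/0.01 = 99.
Need 20ⁿ ≥ 99 ÷ (552/4885) = 161205/184.
20² = 400 falls short of 161205/184 but 20³ = 8000 reaches it, so n = 3.

3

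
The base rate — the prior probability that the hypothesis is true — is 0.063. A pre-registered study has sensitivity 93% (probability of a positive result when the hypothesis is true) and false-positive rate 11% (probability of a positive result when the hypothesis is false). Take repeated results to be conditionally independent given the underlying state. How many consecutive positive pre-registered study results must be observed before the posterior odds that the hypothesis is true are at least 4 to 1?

2

Prior odds = 0.063/0.937 = 63/937.
Likelihood ratio of a positive result = 0.93/0.11 = 93/11.
Target odds = 4.
Need (63/937) × (93/11)ⁿ ≥ 4, i.e. (93/11)ⁿ ≥ 3748/63.
(93/11)¹ = 93/11 falls short of 3748/63 but (93/11)² = 8649/121 reaches it, so n = 2.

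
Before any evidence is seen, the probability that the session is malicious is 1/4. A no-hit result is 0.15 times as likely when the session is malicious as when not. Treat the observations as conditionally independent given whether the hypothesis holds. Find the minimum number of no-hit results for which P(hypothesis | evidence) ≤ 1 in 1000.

Prior odds: 0.25 ÷ 0.75 = 1/3.
Likelihood ratio per no-hit result = 0.15.
Target posterior odds = 0.001/0.999 = 1/999.
Need (1/3) × 0.15ⁿ ≤ 1/999, i.e. 0.15ⁿ ≤ 1/333.
0.15³ = 0.003375 is still above 1/333 but 0.15⁴ = 81/160000 is at or below it, so n = 4.

4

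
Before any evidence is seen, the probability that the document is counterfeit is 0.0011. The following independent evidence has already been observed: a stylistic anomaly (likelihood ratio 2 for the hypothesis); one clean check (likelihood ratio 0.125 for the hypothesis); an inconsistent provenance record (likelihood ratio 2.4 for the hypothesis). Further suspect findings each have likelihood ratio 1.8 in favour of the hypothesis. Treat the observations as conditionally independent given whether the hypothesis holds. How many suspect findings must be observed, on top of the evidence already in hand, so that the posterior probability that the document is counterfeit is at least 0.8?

Prior odds = 0.0011/0.9989 = 11/9989.
Combined Bayes factor of the evidence already in hand = 2 × 0.125 × 2.4 = 0.6.
Odds after that evidence = (11/9989) × 0.6 = 33/49945.
Target odds = 0.8/0.2 = 4.
Need 1.8ⁿ ≥ 4 ÷ (33/49945) = 199780/33.
1.8¹⁴ ≈3748.13 falls short of 199780/33 but 1.8¹⁵ ≈6746.64 reaches it, so n = 15.

15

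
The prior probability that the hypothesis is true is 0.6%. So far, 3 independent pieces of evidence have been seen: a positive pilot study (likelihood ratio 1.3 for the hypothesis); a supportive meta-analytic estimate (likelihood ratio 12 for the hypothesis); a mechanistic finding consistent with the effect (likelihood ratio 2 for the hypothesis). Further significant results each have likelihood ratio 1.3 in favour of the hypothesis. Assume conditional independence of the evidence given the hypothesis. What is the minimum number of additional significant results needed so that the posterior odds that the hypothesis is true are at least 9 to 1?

Prior odds = 0.006/0.994 = 3/497.
Combined Bayes factor of the evidence already in hand = 1.3 × 12 × 2 = 31.2.
Odds after that evidence = (3/497) × 31.2 = 468/2485.
Target odds = 9.
Need 1.3ⁿ ≥ 9 ÷ (468/2485) = 2485/52.
1.3¹⁴ ≈39.3738 falls short of 2485/52 but 1.3¹⁵ ≈51.1859 reaches it, so n = 15.

15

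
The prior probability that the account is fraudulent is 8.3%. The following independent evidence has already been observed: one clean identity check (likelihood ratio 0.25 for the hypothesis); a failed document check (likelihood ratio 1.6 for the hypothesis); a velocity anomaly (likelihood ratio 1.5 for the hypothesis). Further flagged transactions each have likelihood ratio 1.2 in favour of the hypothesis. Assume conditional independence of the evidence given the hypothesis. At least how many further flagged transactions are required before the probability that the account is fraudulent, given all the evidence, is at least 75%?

Prior odds = 0.083/0.917 = 83/917.
Combined Bayes factor of the evidence already in hand = 0.25 × 1.6 × 1.5 = 0.6.
Odds after that evidence = (83/917) × 0.6 = 249/4585.
Target odds = 0.75/0.25 = 3.
Need 1.2ⁿ ≥ 3 ÷ (249/4585) = 4585/83.
1.2²² ≈55.2061 falls short of 4585/83 but 1.2²³ ≈66.2474 reaches it, so n = 23.

23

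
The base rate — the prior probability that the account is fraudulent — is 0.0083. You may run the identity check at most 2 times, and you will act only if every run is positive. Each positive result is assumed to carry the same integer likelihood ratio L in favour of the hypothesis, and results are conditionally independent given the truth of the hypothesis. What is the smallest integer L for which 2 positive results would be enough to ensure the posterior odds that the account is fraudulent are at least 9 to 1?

33

Prior odds = 0.0083/0.9917 = 83/9917.
Target odds = 9.
Need L² ≥ 9 ÷ (83/9917) = 89253/83.
32² = 1024 < 89253/83 ≤ 1089 = 33², so L = 33.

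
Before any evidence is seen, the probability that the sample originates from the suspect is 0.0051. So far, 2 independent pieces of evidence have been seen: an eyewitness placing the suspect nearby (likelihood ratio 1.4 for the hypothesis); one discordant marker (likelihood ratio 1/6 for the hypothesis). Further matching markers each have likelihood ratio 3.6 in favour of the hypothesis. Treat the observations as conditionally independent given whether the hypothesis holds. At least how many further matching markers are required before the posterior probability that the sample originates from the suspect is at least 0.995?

Prior odds = 0.0051/0.9949 = 51/9949.
Combined Bayes factor of the evidence already in hand = 1.4 × (1/6) = 7/30.
Odds after that evidence = (51/9949) × 7/30 = 119/99490.
Target odds = 0.995/0.005 = 199.
Need 3.6ⁿ ≥ 199 ÷ (119/99490) = 19798510/119.
3.6⁹ ≈101560 falls short of 19798510/119 but 3.6¹⁰ ≈365616 reaches it, so n = 10.

10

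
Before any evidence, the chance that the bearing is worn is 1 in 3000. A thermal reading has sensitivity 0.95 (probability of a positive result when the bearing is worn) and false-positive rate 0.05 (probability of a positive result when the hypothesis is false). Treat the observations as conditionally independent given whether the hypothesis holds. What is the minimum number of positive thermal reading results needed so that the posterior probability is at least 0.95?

4

Prior odds = (1/3000)/(2999/3000) = 1/2999.
Likelihood ratio of a positive result = 0.95/0.05 = 19.
Target odds: 0.95 ÷ 0.05 = 19.
Need (1/2999) × 19ⁿ ≥ 19, i.e. 19ⁿ ≥ 56981.
19³ = 6859 falls short of 56981 but 19⁴ = 130321 reaches it, so n = 4.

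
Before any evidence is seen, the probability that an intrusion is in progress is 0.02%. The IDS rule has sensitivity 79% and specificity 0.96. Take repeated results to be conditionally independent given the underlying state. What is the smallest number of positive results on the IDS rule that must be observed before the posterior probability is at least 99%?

Prior odds: 0.0002 ÷ 0.9998 = 1/4999.
False-positive rate = 1 − 0.96 = 0.04; likelihood ratio of a positive = 0.79/0.04 = 19.75.
Target odds: 0.99 ÷ 0.01 = 99.
Require 19.75ⁿ ≥ 99 ÷ (1/4999) = 494901.
19.75⁴ = 38950081/256 falls short of 494901 but 19.75⁵ ≈3.00494e+06 reaches it, so n = 5.

5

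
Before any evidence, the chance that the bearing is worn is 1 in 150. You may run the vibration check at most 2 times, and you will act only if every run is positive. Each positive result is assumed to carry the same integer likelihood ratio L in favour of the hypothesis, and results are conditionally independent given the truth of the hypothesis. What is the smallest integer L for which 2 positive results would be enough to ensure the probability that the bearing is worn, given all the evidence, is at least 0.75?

22

Prior odds = (1/150)/(149/150) = 1/149.
Target odds = 0.75/0.25 = 3.
Need L² ≥ 3 ÷ (1/149) = 447.
21² = 441 < 447 ≤ 484 = 22², so L = 22.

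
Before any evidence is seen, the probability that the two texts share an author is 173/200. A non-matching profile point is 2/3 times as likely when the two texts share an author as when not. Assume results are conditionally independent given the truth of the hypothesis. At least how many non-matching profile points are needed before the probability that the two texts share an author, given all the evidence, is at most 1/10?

Prior odds = 0.865/0.135 = 173/27.
Likelihood ratio per non-matching profile point = 2/3.
Target odds: 0.1 ÷ 0.9 = 1/9.
Require (2/3)ⁿ ≤ 1/9 ÷ (173/27) = 3/173.
(2/3)¹⁰ = 1024/59049 is still above 3/173 but (2/3)¹¹ = 2048/177147 is at or below it, so n = 11.

11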